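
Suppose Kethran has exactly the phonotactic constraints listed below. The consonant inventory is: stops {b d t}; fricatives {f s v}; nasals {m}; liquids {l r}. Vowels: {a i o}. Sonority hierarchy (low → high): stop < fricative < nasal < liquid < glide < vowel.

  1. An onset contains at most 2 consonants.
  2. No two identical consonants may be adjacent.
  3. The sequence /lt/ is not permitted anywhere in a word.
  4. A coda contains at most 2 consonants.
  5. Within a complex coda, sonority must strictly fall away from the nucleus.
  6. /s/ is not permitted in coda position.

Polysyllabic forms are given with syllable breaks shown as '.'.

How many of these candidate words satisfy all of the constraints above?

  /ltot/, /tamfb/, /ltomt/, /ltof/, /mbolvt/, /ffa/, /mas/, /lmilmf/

/ltot/ — violates constraint 3: contains banned sequence /lt/ → phonotactically illegal
/tamfb/ — violates constraint 4: syllable 1 coda /mfb/ has 3 consonants (> 2) → phonotactically illegal
/ltomt/ — violates constraint 3: contains banned sequence /lt/ → phonotactically illegal
/ltof/ — violates constraint 3: contains banned sequence /lt/ → phonotactically illegal
/mbolvt/ — violates constraint 4: syllable 1 coda /lvt/ has 3 consonants (> 2) → phonotactically illegal
/ffa/ — violates constraint 2: adjacent identical consonants /ff/ → phonotactically illegal
/mas/ — violates constraint 6: syllable 1 coda contains /s/ → phonotactically illegal
/lmilmf/ — violates constraint 4: syllable 1 coda /lmf/ has 3 consonants (> 2) → phonotactically illegal
No form is phonotactically legal → 0.

0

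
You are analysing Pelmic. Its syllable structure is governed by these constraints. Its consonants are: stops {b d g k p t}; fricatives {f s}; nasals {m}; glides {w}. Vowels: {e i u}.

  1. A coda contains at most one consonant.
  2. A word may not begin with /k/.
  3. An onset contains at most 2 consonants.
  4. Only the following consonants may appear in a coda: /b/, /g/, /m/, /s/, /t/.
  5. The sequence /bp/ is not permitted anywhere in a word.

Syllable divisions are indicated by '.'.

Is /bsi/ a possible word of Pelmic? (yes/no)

/bsi/ — σ1 onset /bs/ (2C), coda /∅/ ok → permitted

yes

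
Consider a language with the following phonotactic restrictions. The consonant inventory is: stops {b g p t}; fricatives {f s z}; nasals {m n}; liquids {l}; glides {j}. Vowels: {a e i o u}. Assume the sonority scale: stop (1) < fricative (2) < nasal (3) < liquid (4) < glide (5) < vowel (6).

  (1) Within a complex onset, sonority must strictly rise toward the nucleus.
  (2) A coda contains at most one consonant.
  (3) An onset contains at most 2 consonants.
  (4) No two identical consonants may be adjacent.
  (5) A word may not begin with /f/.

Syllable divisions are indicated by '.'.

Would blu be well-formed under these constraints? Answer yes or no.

yes

blu — σ1 onset /bl/ (1→4 rises), coda /∅/ ok → well-formed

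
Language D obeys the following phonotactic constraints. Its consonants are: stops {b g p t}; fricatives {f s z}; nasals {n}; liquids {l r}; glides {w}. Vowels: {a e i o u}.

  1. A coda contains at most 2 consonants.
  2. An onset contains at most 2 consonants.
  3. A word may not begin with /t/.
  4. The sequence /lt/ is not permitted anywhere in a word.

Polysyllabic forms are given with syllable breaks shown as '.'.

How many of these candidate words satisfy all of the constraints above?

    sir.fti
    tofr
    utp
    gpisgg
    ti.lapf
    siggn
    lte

2

sir.fti — σ1 onset /s/, coda /r/ ok; σ2 onset /ft/ (2C), coda /∅/ ok → well-formed
tofr — violates constraint 3: word begins with /t/ → ill-formed
utp — σ1 onset /∅/, coda /tp/ (2C) ok → well-formed
gpisgg — violates constraint 1: syllable 1 coda /sgg/ has 3 consonants (> 2) → ill-formed
ti.lapf — violates constraint 3: word begins with /t/ → ill-formed
siggn — violates constraint 1: syllable 1 coda /ggn/ has 3 consonants (> 2) → ill-formed
lte — violates constraint 4: contains banned sequence /lt/ → ill-formed
Well-formed: sir.fti, utp → 2.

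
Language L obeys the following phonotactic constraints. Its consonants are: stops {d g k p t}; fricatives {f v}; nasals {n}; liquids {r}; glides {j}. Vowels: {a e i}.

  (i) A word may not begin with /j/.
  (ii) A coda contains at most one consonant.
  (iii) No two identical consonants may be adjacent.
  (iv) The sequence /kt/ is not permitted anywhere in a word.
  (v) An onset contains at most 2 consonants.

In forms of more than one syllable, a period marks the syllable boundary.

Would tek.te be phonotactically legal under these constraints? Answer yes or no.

no

tek.te — violates constraint (iv): contains banned sequence /kt/ → phonotactically illegal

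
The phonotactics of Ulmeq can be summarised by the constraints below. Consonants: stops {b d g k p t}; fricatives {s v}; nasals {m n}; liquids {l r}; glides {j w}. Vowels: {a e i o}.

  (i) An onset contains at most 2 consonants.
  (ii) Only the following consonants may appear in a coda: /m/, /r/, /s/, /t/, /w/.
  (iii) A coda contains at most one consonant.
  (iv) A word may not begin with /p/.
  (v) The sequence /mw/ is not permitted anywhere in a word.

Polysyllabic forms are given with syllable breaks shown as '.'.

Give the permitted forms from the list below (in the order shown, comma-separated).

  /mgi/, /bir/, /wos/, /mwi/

/mgi/, /bir/, /wos/

/mgi/ — σ1 onset /mg/ (2C), coda /∅/ ok → permitted
/bir/ — σ1 onset /b/, coda /r/ ok → permitted
/wos/ — σ1 onset /w/, coda /s/ ok → permitted
/mwi/ — violates constraint (v): contains banned sequence /mw/ → not permitted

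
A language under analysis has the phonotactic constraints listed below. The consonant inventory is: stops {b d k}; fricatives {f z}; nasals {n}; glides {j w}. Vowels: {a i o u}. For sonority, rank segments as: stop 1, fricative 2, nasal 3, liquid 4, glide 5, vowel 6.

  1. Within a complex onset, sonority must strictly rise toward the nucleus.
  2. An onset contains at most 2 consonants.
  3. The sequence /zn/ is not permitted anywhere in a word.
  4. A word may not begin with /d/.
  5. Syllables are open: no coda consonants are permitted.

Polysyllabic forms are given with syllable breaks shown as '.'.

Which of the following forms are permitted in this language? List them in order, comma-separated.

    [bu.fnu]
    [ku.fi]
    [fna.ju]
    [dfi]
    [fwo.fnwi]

[bu.fnu], [ku.fi], [fna.ju]

[bu.fnu] — σ1 onset /b/, coda /∅/ ok; σ2 onset /fn/ (2→3 rises), coda /∅/ ok → permitted
[ku.fi] — σ1 onset /k/, coda /∅/ ok; σ2 onset /f/, coda /∅/ ok → permitted
[fna.ju] — σ1 onset /fn/ (2→3 rises), coda /∅/ ok; σ2 onset /j/, coda /∅/ ok → permitted
[dfi] — violates constraint 4: word begins with /d/ → not permitted
[fwo.fnwi] — violates constraint 2: syllable 2 onset /fnw/ has 3 consonants (> 2) → not permitted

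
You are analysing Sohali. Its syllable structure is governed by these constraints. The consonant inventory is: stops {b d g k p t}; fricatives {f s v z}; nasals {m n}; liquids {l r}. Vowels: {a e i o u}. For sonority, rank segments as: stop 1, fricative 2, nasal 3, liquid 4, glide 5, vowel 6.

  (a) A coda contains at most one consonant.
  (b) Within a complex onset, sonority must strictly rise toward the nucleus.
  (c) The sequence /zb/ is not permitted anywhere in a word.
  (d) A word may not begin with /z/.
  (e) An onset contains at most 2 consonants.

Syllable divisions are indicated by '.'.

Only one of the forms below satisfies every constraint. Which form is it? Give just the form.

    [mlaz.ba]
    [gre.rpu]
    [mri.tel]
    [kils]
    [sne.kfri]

[mri.tel]

[mlaz.ba] — violates constraint (c): contains banned sequence /zb/ → ill-formed
[gre.rpu] — violates constraint (b): syllable 2 onset /rp/: /r/ (liquid, 4) → /p/ (stop, 1) does not rise → ill-formed
[mri.tel] — σ1 onset /mr/ (3→4 rises), coda /∅/ ok; σ2 onset /t/, coda /l/ ok → well-formed
[kils] — violates constraint (a): syllable 1 coda /ls/ has 2 consonants (> 1) → ill-formed
[sne.kfri] — violates constraint (e): syllable 2 onset /kfr/ has 3 consonants (> 2) → ill-formed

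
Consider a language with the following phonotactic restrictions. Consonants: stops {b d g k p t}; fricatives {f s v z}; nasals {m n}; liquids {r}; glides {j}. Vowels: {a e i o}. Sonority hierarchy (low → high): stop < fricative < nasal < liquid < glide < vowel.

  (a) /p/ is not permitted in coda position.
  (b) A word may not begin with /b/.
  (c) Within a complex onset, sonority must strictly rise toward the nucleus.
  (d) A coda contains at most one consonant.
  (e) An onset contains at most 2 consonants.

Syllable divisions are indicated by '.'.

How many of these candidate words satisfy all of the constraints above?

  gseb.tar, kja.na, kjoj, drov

4

gseb.tar — σ1 onset /gs/ (1→2 rises), coda /b/ ok; σ2 onset /t/, coda /r/ ok → licit
kja.na — σ1 onset /kj/ (1→5 rises), coda /∅/ ok; σ2 onset /n/, coda /∅/ ok → licit
kjoj — σ1 onset /kj/ (1→5 rises), coda /j/ ok → licit
drov — σ1 onset /dr/ (1→4 rises), coda /v/ ok → licit
Licit: gseb.tar, kja.na, kjoj, drov → 4.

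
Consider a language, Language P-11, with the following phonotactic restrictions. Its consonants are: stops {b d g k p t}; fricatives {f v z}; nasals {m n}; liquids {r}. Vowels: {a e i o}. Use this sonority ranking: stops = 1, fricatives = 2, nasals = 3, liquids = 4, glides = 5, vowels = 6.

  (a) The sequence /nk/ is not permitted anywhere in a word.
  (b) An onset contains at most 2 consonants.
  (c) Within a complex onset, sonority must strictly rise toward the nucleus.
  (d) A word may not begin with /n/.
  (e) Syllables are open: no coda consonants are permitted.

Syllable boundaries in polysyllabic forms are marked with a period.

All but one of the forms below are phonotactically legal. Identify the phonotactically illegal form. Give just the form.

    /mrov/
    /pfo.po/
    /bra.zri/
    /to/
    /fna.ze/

/mrov/ — violates constraint (e): syllable 1 coda /v/ has 1 consonant (> 0) → phonotactically illegal
/pfo.po/ — σ1 onset /pf/ (1→2 rises), coda /∅/ ok; σ2 onset /p/, coda /∅/ ok → phonotactically legal
/bra.zri/ — σ1 onset /br/ (1→4 rises), coda /∅/ ok; σ2 onset /zr/ (2→4 rises), coda /∅/ ok → phonotactically legal
/to/ — σ1 onset /t/, coda /∅/ ok → phonotactically legal
/fna.ze/ — σ1 onset /fn/ (2→3 rises), coda /∅/ ok; σ2 onset /z/, coda /∅/ ok → phonotactically legal

/mrov/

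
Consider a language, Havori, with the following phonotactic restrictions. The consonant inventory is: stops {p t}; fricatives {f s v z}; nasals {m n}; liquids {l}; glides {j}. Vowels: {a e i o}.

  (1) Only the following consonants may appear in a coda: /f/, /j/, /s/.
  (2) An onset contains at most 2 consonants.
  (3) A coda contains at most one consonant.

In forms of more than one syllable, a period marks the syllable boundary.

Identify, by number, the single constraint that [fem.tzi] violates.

[fem.tzi]: syllable 1 coda contains /m/, which is not a licensed coda consonant.
This is a violation of constraint 1: "Only the following consonants may appear in a coda: /f/, /j/, /s/."
The remaining constraints (2, 3) are satisfied.

1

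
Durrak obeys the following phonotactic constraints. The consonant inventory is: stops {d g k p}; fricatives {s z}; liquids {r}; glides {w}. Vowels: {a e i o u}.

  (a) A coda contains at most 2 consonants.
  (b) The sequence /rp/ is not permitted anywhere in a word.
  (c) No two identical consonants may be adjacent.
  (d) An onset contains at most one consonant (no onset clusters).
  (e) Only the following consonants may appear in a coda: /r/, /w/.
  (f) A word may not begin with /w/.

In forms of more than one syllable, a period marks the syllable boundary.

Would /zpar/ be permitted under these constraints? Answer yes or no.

no

/zpar/ — violates constraint (d): syllable 1 onset /zp/ has 2 consonants (> 1) → not permitted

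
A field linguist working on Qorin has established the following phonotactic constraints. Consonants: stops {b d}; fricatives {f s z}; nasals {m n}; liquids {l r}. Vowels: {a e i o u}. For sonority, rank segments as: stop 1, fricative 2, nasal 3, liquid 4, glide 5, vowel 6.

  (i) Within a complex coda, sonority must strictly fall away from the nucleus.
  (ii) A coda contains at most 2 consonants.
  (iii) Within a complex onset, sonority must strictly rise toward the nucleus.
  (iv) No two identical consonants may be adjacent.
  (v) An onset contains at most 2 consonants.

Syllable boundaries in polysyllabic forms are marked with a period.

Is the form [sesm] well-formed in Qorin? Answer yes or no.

[sesm] — violates constraint (i): syllable 1 coda /sm/: /s/ (fricative, 2) → /m/ (nasal, 3) does not fall → ill-formed

no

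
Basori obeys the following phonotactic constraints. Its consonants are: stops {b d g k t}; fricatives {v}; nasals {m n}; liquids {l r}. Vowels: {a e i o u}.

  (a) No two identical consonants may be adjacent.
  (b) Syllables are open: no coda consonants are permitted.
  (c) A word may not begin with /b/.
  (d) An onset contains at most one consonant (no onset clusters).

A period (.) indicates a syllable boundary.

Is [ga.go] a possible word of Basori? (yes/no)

yes

[ga.go] — σ1 onset /g/, coda /∅/ ok; σ2 onset /g/, coda /∅/ ok → phonotactically legal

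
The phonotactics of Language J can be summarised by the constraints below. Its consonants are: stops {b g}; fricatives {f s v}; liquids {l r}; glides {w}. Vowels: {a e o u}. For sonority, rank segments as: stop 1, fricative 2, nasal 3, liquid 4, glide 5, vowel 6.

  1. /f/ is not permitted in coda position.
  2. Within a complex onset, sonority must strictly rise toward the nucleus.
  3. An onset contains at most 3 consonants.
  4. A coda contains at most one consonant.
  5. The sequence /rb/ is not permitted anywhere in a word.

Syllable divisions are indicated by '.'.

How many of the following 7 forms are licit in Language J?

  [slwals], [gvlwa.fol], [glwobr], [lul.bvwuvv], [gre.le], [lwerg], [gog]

[slwals] — violates constraint 4: syllable 1 coda /ls/ has 2 consonants (> 1) → illicit
[gvlwa.fol] — violates constraint 3: syllable 1 onset /gvlw/ has 4 consonants (> 3) → illicit
[glwobr] — violates constraint 4: syllable 1 coda /br/ has 2 consonants (> 1) → illicit
[lul.bvwuvv] — violates constraint 4: syllable 2 coda /vv/ has 2 consonants (> 1) → illicit
[gre.le] — σ1 onset /gr/ (1→4 rises), coda /∅/ ok; σ2 onset /l/, coda /∅/ ok → licit
[lwerg] — violates constraint 4: syllable 1 coda /rg/ has 2 consonants (> 1) → illicit
[gog] — σ1 onset /g/, coda /g/ ok → licit
Licit: [gre.le], [gog] → 2.

2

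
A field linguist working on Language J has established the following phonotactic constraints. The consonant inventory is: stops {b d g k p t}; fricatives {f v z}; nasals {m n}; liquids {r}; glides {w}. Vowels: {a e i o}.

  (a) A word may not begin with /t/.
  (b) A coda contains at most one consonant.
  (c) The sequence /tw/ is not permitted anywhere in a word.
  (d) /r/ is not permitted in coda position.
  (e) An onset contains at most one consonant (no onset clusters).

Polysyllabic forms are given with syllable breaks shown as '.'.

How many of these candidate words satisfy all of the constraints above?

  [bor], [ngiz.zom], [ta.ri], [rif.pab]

[bor] — violates constraint (d): syllable 1 coda contains /r/ → phonotactically illegal
[ngiz.zom] — violates constraint (e): syllable 1 onset /ng/ has 2 consonants (> 1) → phonotactically illegal
[ta.ri] — violates constraint (a): word begins with /t/ → phonotactically illegal
[rif.pab] — σ1 onset /r/, coda /f/ ok; σ2 onset /p/, coda /b/ ok → phonotactically legal
Phonotactically legal: [rif.pab] → 1.

1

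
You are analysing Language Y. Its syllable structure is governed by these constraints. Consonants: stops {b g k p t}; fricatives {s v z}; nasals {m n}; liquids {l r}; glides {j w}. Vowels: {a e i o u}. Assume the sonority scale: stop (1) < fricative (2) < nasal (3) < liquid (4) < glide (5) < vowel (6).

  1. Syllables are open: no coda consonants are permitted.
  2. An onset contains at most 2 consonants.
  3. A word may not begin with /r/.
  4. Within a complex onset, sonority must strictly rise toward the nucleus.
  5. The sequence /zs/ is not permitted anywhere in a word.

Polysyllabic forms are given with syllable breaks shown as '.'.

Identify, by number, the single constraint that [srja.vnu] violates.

2

[srja.vnu]: syllable 1 onset /srj/ has 3 consonants (> 2).
This is a violation of constraint 2: "An onset contains at most 2 consonants."
The remaining constraints (1, 3, 4, 5) are satisfied.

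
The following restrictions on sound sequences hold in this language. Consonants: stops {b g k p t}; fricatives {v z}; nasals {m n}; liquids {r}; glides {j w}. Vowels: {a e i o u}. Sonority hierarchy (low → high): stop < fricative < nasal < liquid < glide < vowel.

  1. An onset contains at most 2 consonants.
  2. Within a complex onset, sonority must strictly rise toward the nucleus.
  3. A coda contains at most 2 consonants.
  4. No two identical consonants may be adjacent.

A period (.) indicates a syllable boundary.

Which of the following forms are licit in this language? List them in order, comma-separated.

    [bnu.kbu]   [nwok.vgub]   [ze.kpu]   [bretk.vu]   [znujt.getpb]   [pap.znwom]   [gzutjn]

[bretk.vu]

[bnu.kbu] — violates constraint 2: syllable 2 onset /kb/: /k/ (stop, 1) → /b/ (stop, 1) does not rise → illicit
[nwok.vgub] — violates constraint 2: syllable 2 onset /vg/: /v/ (fricative, 2) → /g/ (stop, 1) does not rise → illicit
[ze.kpu] — violates constraint 2: syllable 2 onset /kp/: /k/ (stop, 1) → /p/ (stop, 1) does not rise → illicit
[bretk.vu] — σ1 onset /br/ (1→4 rises), coda /tk/ (2C) ok; σ2 onset /v/, coda /∅/ ok → licit
[znujt.getpb] — violates constraint 3: syllable 2 coda /tpb/ has 3 consonants (> 2) → illicit
[pap.znwom] — violates constraint 1: syllable 2 onset /znw/ has 3 consonants (> 2) → illicit
[gzutjn] — violates constraint 3: syllable 1 coda /tjn/ has 3 consonants (> 2) → illicit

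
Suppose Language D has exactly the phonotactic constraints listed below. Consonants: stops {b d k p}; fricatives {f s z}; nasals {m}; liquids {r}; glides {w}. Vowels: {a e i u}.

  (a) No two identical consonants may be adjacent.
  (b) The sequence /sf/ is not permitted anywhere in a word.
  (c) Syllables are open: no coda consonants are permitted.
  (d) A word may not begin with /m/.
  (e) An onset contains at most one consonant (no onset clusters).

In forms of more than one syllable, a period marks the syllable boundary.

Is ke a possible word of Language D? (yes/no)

yes

ke — σ1 onset /k/, coda /∅/ ok → permitted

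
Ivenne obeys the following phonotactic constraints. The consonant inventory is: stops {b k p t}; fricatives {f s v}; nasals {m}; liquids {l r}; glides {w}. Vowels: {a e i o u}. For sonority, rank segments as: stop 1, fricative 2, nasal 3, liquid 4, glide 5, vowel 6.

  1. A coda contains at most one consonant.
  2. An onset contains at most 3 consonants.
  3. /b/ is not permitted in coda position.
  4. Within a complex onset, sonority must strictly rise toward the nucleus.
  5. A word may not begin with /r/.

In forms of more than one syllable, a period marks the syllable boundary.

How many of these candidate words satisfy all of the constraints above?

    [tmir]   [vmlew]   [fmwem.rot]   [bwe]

[tmir] — σ1 onset /tm/ (1→3 rises), coda /r/ ok → licit
[vmlew] — σ1 onset /vml/ (2→3→4 rises), coda /w/ ok → licit
[fmwem.rot] — σ1 onset /fmw/ (2→3→5 rises), coda /m/ ok; σ2 onset /r/, coda /t/ ok → licit
[bwe] — σ1 onset /bw/ (1→5 rises), coda /∅/ ok → licit
Licit: [tmir], [vmlew], [fmwem.rot], [bwe] → 4.

4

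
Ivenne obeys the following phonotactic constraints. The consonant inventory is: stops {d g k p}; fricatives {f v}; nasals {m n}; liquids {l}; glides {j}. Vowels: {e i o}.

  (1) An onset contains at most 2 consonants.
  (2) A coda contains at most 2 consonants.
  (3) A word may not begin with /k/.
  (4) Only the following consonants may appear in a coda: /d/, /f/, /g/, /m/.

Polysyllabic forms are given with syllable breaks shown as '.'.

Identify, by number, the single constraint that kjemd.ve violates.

kjemd.ve: word begins with /k/.
This is a violation of constraint 3: "A word may not begin with /k/."
The remaining constraints (1, 2, 4) are satisfied.

3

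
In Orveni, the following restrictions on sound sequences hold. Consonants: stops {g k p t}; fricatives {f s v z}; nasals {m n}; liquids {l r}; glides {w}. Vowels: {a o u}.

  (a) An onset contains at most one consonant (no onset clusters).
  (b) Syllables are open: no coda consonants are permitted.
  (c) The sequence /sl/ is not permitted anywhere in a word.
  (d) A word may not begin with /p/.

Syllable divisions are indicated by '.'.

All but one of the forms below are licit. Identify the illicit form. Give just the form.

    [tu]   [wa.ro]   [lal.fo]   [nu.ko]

[tu] — σ1 onset /t/, coda /∅/ ok → licit
[wa.ro] — σ1 onset /w/, coda /∅/ ok; σ2 onset /r/, coda /∅/ ok → licit
[lal.fo] — violates constraint (b): syllable 1 coda /l/ has 1 consonant (> 0) → illicit
[nu.ko] — σ1 onset /n/, coda /∅/ ok; σ2 onset /k/, coda /∅/ ok → licit

[lal.fo]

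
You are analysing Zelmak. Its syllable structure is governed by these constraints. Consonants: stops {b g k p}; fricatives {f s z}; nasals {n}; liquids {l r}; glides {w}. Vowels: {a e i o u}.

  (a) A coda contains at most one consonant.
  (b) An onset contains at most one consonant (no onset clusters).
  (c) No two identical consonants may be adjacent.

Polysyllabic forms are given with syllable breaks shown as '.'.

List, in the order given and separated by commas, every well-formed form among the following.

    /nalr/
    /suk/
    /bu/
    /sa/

/suk/, /bu/, /sa/

/nalr/ — violates constraint (a): syllable 1 coda /lr/ has 2 consonants (> 1) → ill-formed
/suk/ — σ1 onset /s/, coda /k/ ok → well-formed
/bu/ — σ1 onset /b/, coda /∅/ ok → well-formed
/sa/ — σ1 onset /s/, coda /∅/ ok → well-formed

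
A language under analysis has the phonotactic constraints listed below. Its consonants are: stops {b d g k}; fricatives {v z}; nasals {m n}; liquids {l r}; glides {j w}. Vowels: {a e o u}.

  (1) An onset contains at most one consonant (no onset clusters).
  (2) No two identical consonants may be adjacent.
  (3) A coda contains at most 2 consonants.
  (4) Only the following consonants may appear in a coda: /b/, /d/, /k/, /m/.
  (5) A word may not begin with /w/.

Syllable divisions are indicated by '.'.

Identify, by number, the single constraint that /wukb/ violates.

5

/wukb/: word begins with /w/.
This is a violation of constraint 5: "A word may not begin with /w/."
The remaining constraints (1, 2, 3, 4) are satisfied.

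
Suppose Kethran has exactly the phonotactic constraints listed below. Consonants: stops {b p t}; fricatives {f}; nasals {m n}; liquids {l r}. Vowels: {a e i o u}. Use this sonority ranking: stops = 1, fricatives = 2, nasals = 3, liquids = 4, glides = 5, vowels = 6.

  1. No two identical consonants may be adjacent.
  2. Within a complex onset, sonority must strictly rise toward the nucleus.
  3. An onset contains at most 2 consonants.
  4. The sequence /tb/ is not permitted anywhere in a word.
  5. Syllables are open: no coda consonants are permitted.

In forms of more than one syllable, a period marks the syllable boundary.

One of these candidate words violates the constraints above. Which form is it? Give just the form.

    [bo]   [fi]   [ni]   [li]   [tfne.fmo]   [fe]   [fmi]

[tfne.fmo]

[bo] — σ1 onset /b/, coda /∅/ ok → well-formed
[fi] — σ1 onset /f/, coda /∅/ ok → well-formed
[ni] — σ1 onset /n/, coda /∅/ ok → well-formed
[li] — σ1 onset /l/, coda /∅/ ok → well-formed
[tfne.fmo] — violates constraint 3: syllable 1 onset /tfn/ has 3 consonants (> 2) → ill-formed
[fe] — σ1 onset /f/, coda /∅/ ok → well-formed
[fmi] — σ1 onset /fm/ (2→3 rises), coda /∅/ ok → well-formed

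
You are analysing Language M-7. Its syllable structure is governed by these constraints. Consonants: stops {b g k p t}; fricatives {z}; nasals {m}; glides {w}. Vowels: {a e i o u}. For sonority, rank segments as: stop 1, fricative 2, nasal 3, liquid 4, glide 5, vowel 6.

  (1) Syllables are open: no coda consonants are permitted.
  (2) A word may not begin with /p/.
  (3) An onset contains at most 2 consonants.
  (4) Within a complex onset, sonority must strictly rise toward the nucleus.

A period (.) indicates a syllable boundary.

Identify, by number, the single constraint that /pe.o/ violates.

/pe.o/: word begins with /p/.
This is a violation of constraint 2: "A word may not begin with /p/."
The remaining constraints (1, 3, 4) are satisfied.

2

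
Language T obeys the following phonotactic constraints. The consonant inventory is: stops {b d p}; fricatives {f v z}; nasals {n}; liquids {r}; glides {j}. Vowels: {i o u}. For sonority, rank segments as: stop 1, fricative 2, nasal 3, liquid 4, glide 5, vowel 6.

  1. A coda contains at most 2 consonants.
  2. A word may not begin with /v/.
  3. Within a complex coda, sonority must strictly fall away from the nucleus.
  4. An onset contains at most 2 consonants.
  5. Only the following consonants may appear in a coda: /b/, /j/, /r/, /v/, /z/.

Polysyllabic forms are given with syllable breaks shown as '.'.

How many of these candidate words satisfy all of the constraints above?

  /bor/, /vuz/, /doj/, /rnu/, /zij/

/bor/ — σ1 onset /b/, coda /r/ ok → licit
/vuz/ — violates constraint 2: word begins with /v/ → illicit
/doj/ — σ1 onset /d/, coda /j/ ok → licit
/rnu/ — σ1 onset /rn/ (2C), coda /∅/ ok → licit
/zij/ — σ1 onset /z/, coda /j/ ok → licit
Licit: /bor/, /doj/, /rnu/, /zij/ → 4.

4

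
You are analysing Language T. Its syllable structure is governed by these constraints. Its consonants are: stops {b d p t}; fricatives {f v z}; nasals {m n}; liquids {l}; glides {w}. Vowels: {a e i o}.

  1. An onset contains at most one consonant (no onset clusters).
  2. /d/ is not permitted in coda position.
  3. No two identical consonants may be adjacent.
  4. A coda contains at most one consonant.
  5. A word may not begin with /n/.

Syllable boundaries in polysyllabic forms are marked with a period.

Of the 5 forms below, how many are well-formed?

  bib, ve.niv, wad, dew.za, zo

4

bib — σ1 onset /b/, coda /b/ ok → well-formed
ve.niv — σ1 onset /v/, coda /∅/ ok; σ2 onset /n/, coda /v/ ok → well-formed
wad — violates constraint 2: syllable 1 coda contains /d/ → ill-formed
dew.za — σ1 onset /d/, coda /w/ ok; σ2 onset /z/, coda /∅/ ok → well-formed
zo — σ1 onset /z/, coda /∅/ ok → well-formed
Well-formed: bib, ve.niv, dew.za, zo → 4.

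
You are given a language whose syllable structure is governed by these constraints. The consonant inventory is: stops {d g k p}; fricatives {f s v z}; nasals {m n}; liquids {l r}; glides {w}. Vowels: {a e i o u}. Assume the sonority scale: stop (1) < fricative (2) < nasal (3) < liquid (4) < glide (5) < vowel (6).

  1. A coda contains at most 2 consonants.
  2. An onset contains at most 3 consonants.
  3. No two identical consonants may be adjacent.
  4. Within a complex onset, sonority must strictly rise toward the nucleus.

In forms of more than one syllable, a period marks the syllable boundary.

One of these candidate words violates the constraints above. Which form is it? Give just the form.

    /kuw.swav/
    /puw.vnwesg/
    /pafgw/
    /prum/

/kuw.swav/ — σ1 onset /k/, coda /w/ ok; σ2 onset /sw/ (2→5 rises), coda /v/ ok → permitted
/puw.vnwesg/ — σ1 onset /p/, coda /w/ ok; σ2 onset /vnw/ (2→3→5 rises), coda /sg/ (2C) ok → permitted
/pafgw/ — violates constraint 1: syllable 1 coda /fgw/ has 3 consonants (> 2) → not permitted
/prum/ — σ1 onset /pr/ (1→4 rises), coda /m/ ok → permitted

/pafgw/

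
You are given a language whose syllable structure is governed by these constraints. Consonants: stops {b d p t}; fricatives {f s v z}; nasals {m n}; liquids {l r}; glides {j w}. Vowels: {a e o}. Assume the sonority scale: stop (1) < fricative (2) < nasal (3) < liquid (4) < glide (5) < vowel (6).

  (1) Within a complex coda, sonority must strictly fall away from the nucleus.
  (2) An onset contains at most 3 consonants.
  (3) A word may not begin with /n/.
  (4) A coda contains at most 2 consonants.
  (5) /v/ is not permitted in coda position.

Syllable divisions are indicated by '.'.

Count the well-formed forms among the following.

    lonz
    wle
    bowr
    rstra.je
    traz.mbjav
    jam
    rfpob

lonz — σ1 onset /l/, coda /nz/ (3→2 falls) ok → well-formed
wle — σ1 onset /wl/ (2C), coda /∅/ ok → well-formed
bowr — σ1 onset /b/, coda /wr/ (5→4 falls) ok → well-formed
rstra.je — violates constraint 2: syllable 1 onset /rstr/ has 4 consonants (> 3) → ill-formed
traz.mbjav — violates constraint 5: syllable 2 coda contains /v/ → ill-formed
jam — σ1 onset /j/, coda /m/ ok → well-formed
rfpob — σ1 onset /rfp/ (3C), coda /b/ ok → well-formed
Well-formed: lonz, wle, bowr, jam, rfpob → 5.

5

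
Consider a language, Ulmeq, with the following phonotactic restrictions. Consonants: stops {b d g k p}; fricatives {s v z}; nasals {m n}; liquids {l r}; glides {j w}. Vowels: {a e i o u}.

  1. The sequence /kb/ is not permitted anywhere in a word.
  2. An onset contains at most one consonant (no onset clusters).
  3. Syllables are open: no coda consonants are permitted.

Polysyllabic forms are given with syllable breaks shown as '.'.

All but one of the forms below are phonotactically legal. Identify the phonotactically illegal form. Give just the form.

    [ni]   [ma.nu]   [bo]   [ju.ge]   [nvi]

[nvi]

[ni] — σ1 onset /n/, coda /∅/ ok → phonotactically legal
[ma.nu] — σ1 onset /m/, coda /∅/ ok; σ2 onset /n/, coda /∅/ ok → phonotactically legal
[bo] — σ1 onset /b/, coda /∅/ ok → phonotactically legal
[ju.ge] — σ1 onset /j/, coda /∅/ ok; σ2 onset /g/, coda /∅/ ok → phonotactically legal
[nvi] — violates constraint 2: syllable 1 onset /nv/ has 2 consonants (> 1) → phonotactically illegal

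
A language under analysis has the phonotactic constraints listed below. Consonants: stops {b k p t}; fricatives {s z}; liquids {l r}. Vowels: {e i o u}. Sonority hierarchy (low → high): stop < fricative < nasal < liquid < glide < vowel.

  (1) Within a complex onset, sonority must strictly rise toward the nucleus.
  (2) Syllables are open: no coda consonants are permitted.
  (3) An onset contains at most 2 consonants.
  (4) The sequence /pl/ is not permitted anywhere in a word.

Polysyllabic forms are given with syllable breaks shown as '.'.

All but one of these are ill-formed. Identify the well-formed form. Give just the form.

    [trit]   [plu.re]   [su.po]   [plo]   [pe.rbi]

[su.po]

[trit] — violates constraint 2: syllable 1 coda /t/ has 1 consonant (> 0) → ill-formed
[plu.re] — violates constraint 4: contains banned sequence /pl/ → ill-formed
[su.po] — σ1 onset /s/, coda /∅/ ok; σ2 onset /p/, coda /∅/ ok → well-formed
[plo] — violates constraint 4: contains banned sequence /pl/ → ill-formed
[pe.rbi] — violates constraint 1: syllable 2 onset /rb/: /r/ (liquid, 4) → /b/ (stop, 1) does not rise → ill-formed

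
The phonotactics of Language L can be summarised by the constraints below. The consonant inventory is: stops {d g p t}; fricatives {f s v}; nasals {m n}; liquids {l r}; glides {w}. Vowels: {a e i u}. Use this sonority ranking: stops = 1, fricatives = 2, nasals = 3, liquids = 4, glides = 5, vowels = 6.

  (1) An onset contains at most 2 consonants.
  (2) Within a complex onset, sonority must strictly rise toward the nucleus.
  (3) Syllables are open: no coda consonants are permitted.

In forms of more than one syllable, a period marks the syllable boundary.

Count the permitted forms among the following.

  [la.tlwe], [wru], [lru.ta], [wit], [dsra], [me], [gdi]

[la.tlwe] — violates constraint 1: syllable 2 onset /tlw/ has 3 consonants (> 2) → not permitted
[wru] — violates constraint 2: syllable 1 onset /wr/: /w/ (glide, 5) → /r/ (liquid, 4) does not rise → not permitted
[lru.ta] — violates constraint 2: syllable 1 onset /lr/: /l/ (liquid, 4) → /r/ (liquid, 4) does not rise → not permitted
[wit] — violates constraint 3: syllable 1 coda /t/ has 1 consonant (> 0) → not permitted
[dsra] — violates constraint 1: syllable 1 onset /dsr/ has 3 consonants (> 2) → not permitted
[me] — σ1 onset /m/, coda /∅/ ok → permitted
[gdi] — violates constraint 2: syllable 1 onset /gd/: /g/ (stop, 1) → /d/ (stop, 1) does not rise → not permitted
Permitted: [me] → 1.

1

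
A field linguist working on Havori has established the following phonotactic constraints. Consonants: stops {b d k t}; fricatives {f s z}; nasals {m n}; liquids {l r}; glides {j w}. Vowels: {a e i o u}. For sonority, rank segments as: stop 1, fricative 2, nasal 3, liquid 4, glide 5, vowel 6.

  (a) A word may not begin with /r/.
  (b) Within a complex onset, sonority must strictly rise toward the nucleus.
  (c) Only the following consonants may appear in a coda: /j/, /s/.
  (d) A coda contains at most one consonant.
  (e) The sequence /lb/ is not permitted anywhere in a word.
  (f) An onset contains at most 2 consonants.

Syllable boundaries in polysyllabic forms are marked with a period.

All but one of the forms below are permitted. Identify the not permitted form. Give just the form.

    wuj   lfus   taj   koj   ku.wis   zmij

wuj — σ1 onset /w/, coda /j/ ok → permitted
lfus — violates constraint (b): syllable 1 onset /lf/: /l/ (liquid, 4) → /f/ (fricative, 2) does not rise → not permitted
taj — σ1 onset /t/, coda /j/ ok → permitted
koj — σ1 onset /k/, coda /j/ ok → permitted
ku.wis — σ1 onset /k/, coda /∅/ ok; σ2 onset /w/, coda /s/ ok → permitted
zmij — σ1 onset /zm/ (2→3 rises), coda /j/ ok → permitted

lfus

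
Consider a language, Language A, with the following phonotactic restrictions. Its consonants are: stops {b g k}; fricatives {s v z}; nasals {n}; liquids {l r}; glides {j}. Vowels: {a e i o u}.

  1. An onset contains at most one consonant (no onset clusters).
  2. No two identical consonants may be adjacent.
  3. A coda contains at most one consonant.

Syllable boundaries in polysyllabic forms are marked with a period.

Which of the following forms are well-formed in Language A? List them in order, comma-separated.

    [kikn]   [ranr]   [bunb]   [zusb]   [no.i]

[no.i]

[kikn] — violates constraint 3: syllable 1 coda /kn/ has 2 consonants (> 1) → ill-formed
[ranr] — violates constraint 3: syllable 1 coda /nr/ has 2 consonants (> 1) → ill-formed
[bunb] — violates constraint 3: syllable 1 coda /nb/ has 2 consonants (> 1) → ill-formed
[zusb] — violates constraint 3: syllable 1 coda /sb/ has 2 consonants (> 1) → ill-formed
[no.i] — σ1 onset /n/, coda /∅/ ok; σ2 onset /∅/, coda /∅/ ok → well-formed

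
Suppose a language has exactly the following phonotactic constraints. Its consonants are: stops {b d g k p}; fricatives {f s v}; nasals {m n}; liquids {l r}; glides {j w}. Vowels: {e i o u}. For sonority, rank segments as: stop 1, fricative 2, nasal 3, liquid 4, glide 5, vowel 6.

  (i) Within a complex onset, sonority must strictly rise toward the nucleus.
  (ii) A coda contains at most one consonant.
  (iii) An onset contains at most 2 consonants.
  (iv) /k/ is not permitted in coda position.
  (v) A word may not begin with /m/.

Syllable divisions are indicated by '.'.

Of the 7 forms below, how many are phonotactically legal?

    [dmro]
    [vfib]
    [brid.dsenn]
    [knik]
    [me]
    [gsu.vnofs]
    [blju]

[dmro] — violates constraint (iii): syllable 1 onset /dmr/ has 3 consonants (> 2) → phonotactically illegal
[vfib] — violates constraint (i): syllable 1 onset /vf/: /v/ (fricative, 2) → /f/ (fricative, 2) does not rise → phonotactically illegal
[brid.dsenn] — violates constraint (ii): syllable 2 coda /nn/ has 2 consonants (> 1) → phonotactically illegal
[knik] — violates constraint (iv): syllable 1 coda contains /k/ → phonotactically illegal
[me] — violates constraint (v): word begins with /m/ → phonotactically illegal
[gsu.vnofs] — violates constraint (ii): syllable 2 coda /fs/ has 2 consonants (> 1) → phonotactically illegal
[blju] — violates constraint (iii): syllable 1 onset /blj/ has 3 consonants (> 2) → phonotactically illegal
No form is phonotactically legal → 0.

0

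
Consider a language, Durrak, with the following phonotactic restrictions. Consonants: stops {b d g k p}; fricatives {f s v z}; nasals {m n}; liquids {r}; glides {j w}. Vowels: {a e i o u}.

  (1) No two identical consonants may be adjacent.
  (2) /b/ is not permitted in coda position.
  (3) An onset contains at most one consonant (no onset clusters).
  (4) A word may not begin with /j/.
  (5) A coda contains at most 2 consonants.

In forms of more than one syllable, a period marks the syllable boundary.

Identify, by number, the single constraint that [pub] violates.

[pub]: syllable 1 coda contains /b/.
This is a violation of constraint 2: "/b/ is not permitted in coda position."
The remaining constraints (1, 3, 4, 5) are satisfied.

2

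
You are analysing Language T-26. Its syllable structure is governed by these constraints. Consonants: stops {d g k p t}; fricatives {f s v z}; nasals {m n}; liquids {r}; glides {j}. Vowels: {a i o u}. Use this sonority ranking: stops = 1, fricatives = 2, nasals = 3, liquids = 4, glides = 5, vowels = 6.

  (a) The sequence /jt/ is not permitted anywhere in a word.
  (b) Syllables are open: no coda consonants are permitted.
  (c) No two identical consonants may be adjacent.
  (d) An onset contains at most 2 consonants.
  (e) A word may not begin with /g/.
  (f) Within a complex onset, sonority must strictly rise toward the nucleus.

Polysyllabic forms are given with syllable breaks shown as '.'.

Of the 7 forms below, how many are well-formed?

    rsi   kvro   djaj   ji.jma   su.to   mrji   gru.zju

1

rsi — violates constraint (f): syllable 1 onset /rs/: /r/ (liquid, 4) → /s/ (fricative, 2) does not rise → ill-formed
kvro — violates constraint (d): syllable 1 onset /kvr/ has 3 consonants (> 2) → ill-formed
djaj — violates constraint (b): syllable 1 coda /j/ has 1 consonant (> 0) → ill-formed
ji.jma — violates constraint (f): syllable 2 onset /jm/: /j/ (glide, 5) → /m/ (nasal, 3) does not rise → ill-formed
su.to — σ1 onset /s/, coda /∅/ ok; σ2 onset /t/, coda /∅/ ok → well-formed
mrji — violates constraint (d): syllable 1 onset /mrj/ has 3 consonants (> 2) → ill-formed
gru.zju — violates constraint (e): word begins with /g/ → ill-formed
Well-formed: su.to → 1.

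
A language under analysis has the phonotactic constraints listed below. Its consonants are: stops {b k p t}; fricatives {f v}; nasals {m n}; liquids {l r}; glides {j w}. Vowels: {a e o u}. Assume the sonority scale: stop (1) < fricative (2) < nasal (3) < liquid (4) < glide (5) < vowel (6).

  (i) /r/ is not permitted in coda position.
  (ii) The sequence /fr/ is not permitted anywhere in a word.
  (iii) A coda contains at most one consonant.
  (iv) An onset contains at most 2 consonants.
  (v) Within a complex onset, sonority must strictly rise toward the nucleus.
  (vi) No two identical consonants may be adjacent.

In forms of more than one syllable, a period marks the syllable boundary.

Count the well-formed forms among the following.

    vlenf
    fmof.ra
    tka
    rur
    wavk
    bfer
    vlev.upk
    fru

0

vlenf — violates constraint (iii): syllable 1 coda /nf/ has 2 consonants (> 1) → ill-formed
fmof.ra — violates constraint (ii): contains banned sequence /fr/ → ill-formed
tka — violates constraint (v): syllable 1 onset /tk/: /t/ (stop, 1) → /k/ (stop, 1) does not rise → ill-formed
rur — violates constraint (i): syllable 1 coda contains /r/ → ill-formed
wavk — violates constraint (iii): syllable 1 coda /vk/ has 2 consonants (> 1) → ill-formed
bfer — violates constraint (i): syllable 1 coda contains /r/ → ill-formed
vlev.upk — violates constraint (iii): syllable 2 coda /pk/ has 2 consonants (> 1) → ill-formed
fru — violates constraint (ii): contains banned sequence /fr/ → ill-formed
No form is well-formed → 0.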